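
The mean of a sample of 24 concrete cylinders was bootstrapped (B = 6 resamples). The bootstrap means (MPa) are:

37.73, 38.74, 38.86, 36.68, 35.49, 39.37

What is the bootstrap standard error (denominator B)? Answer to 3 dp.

Bootstrap SE is the standard deviation of the 6 replicate means.
Mean of replicates: (37.73 + 38.74 + 38.86 + 36.68 + 35.49 + 39.37) / 6 = 226.8700 / 6 = 37.8117
Sum of squared deviations: (−0.0817)² + (+0.9283)² + (+1.0483)² + (−1.1317)² + (−2.3217)² + (+1.5583)² = 11.0667
Variance = 11.0667 / 6 = 1.8444
SE* = √1.8444

SE* = 1.358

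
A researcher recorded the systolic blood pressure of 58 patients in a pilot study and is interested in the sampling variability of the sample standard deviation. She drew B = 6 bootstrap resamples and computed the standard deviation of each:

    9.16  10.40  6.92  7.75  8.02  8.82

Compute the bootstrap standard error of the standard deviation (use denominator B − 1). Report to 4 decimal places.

Bootstrap SE is the standard deviation of the 6 replicate standard deviations.
Mean of replicates: (9.16 + 10.40 + 6.92 + 7.75 + 8.02 + 8.82) / 6 = 51.07000 / 6 = 8.51167
Sum of squared deviations: (+0.64833)² + (+1.88833)² + (−1.59167)² + (−0.76167)² + (−0.49167)² + (+0.30833)² = 7.43648
Variance = 7.43648 / 5 = 1.48730
SE* = √1.48730

SE* = 1.2195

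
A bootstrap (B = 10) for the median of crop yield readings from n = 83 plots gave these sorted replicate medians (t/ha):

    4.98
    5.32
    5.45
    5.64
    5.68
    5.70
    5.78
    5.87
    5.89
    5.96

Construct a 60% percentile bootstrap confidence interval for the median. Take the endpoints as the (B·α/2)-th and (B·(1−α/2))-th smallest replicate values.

α = 0.40; lower rank = 10 × 0.200 = 2; upper rank = 10 × 0.800 = 8.
The 2nd smallest replicate is 5.32; the 8th is 5.87.

(5.32, 5.87)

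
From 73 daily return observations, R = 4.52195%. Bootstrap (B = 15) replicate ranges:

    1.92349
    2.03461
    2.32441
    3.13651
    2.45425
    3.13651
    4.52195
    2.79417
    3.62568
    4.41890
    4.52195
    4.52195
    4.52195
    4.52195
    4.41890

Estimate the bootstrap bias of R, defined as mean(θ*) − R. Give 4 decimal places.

bias = −0.9968

mean(θ*) = (1.92349 + 2.03461 + 2.32441 + 3.13651 + 2.45425 + 3.13651 + 4.52195 + 2.79417 + 3.62568 + 4.41890 + 4.52195 + 4.52195 + 4.52195 + 4.52195 + 4.41890) / 15 = 3.52515
bias = 3.52515 − 4.52195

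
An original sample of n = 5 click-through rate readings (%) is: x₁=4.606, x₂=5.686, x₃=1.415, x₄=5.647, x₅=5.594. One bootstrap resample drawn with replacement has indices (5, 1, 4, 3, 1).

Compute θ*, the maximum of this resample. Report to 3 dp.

Resample values: 5.594, 4.606, 5.647, 1.415, 4.606.
Maximum = 5.647

θ* = 5.647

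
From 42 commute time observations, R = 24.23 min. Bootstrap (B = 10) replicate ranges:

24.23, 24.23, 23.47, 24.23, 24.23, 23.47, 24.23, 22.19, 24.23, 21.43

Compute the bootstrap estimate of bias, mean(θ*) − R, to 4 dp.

bias = −0.6360

mean(θ*) = (24.23 + 24.23 + 23.47 + 24.23 + 24.23 + 23.47 + 24.23 + 22.19 + 24.23 + 21.43) / 10 = 23.59400
bias = 23.59400 − 24.23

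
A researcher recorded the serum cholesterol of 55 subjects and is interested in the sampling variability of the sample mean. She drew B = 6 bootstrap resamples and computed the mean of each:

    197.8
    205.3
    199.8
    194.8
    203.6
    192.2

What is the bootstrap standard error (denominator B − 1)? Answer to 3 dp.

Bootstrap SE is the standard deviation of the 6 replicate means.
Mean of replicates: (197.8 + 205.3 + 199.8 + 194.8 + 203.6 + 192.2) / 6 = 1193.5000 / 6 = 198.9167
Sum of squared deviations: (−1.1167)² + (+6.3833)² + (+0.8833)² + (−4.1167)² + (+4.6833)² + (−6.7167)² = 126.7683
Variance = 126.7683 / 5 = 25.3537
SE* = √25.3537

SE* = 5.035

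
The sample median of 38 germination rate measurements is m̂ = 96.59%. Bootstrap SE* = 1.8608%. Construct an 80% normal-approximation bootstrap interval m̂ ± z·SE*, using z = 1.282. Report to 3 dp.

Margin = 1.282 × 1.8608 = 2.3855
Interval: 96.59 ± 2.3855

(94.204, 98.976)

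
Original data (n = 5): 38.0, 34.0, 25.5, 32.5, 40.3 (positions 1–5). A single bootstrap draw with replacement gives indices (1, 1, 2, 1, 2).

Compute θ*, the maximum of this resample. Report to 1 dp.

Resample values: 38.0, 38.0, 34.0, 38.0, 34.0.
Maximum = 38.0

θ* = 38.0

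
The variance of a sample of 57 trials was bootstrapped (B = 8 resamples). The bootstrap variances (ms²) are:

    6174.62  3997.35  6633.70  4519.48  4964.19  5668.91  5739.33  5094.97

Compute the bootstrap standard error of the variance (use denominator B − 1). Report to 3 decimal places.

SE* = 871.327

Bootstrap SE is the standard deviation of the 8 replicate variances.
Mean of replicates: (6174.62 + 3997.35 + 6633.70 + 4519.48 + 4964.19 + 5668.91 + 5739.33 + 5094.97) / 8 = 42792.5500 / 8 = 5349.0687
Sum of squared deviations: (+825.5513)² + (−1351.7187)² + (+1284.6313)² + (−829.5887)² + (−384.8787)² + (+319.8413)² + (+390.2613)² + (−254.0987)² = 5314473.4835
Variance = 5314473.4835 / 7 = 759210.4976
SE* = √759210.4976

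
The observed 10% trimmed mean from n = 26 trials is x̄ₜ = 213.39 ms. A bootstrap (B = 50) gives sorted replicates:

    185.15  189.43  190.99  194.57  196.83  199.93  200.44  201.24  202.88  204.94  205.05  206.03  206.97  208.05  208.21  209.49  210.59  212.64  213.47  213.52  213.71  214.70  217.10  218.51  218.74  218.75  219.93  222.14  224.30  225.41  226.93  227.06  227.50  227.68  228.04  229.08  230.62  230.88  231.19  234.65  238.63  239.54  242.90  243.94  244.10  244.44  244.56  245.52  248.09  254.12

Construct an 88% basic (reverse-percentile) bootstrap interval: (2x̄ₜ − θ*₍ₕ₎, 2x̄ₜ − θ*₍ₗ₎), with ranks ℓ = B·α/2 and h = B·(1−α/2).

Percentile endpoints at ranks 3 and 47: θ*₍3₎ = 190.99, θ*₍47₎ = 244.56.
Basic interval reflects these around x̄ₜ:
  lower = 2 × 213.39 − 244.56 = 182.22
  upper = 2 × 213.39 − 190.99 = 235.79

(182.22, 235.79)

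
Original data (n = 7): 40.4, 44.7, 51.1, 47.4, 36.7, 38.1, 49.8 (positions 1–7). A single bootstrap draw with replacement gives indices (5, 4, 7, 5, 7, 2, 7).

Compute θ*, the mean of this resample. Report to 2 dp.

θ* = 44.99

Resample values: 36.7, 47.4, 49.8, 36.7, 49.8, 44.7, 49.8.
Mean = (36.7 + 47.4 + 49.8 + 36.7 + 49.8 + 44.7 + 49.8) / 7 = 314.90 / 7 = 44.99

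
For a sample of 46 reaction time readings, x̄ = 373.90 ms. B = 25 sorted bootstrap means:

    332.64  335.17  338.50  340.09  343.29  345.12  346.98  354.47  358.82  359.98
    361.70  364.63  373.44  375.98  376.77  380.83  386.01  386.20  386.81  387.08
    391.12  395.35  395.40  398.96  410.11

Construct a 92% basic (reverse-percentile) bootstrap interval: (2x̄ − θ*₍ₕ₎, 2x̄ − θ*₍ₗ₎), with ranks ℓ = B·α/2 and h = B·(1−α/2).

Percentile endpoints at ranks 1 and 24: θ*₍1₎ = 332.64, θ*₍24₎ = 398.96.
Basic interval reflects these around x̄:
  lower = 2 × 373.90 − 398.96 = 348.84
  upper = 2 × 373.90 − 332.64 = 415.16

(348.84, 415.16)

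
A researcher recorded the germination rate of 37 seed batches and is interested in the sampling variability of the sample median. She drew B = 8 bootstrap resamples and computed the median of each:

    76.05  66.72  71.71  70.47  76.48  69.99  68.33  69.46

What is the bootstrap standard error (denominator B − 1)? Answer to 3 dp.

SE* = 3.484

Bootstrap SE is the standard deviation of the 8 replicate medians.
Mean of replicates: (76.05 + 66.72 + 71.71 + 70.47 + 76.48 + 69.99 + 68.33 + 69.46) / 8 = 569.2100 / 8 = 71.1513
Sum of squared deviations: (+4.8987)² + (−4.4313)² + (+0.5587)² + (−0.6813)² + (+5.3287)² + (−1.1613)² + (−2.8213)² + (−1.6913)² = 84.9739
Variance = 84.9739 / 7 = 12.1391
SE* = √12.1391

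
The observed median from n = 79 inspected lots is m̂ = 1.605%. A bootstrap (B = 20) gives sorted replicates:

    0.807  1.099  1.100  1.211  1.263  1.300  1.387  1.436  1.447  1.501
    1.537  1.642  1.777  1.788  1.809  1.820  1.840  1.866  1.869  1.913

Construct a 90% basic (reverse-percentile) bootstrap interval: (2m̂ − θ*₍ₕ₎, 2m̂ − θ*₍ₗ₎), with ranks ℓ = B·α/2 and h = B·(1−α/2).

(1.341, 2.403)

Percentile endpoints at ranks 1 and 19: θ*₍1₎ = 0.807, θ*₍19₎ = 1.869.
Basic interval reflects these around m̂:
  lower = 2 × 1.605 − 1.869 = 1.341
  upper = 2 × 1.605 − 0.807 = 2.403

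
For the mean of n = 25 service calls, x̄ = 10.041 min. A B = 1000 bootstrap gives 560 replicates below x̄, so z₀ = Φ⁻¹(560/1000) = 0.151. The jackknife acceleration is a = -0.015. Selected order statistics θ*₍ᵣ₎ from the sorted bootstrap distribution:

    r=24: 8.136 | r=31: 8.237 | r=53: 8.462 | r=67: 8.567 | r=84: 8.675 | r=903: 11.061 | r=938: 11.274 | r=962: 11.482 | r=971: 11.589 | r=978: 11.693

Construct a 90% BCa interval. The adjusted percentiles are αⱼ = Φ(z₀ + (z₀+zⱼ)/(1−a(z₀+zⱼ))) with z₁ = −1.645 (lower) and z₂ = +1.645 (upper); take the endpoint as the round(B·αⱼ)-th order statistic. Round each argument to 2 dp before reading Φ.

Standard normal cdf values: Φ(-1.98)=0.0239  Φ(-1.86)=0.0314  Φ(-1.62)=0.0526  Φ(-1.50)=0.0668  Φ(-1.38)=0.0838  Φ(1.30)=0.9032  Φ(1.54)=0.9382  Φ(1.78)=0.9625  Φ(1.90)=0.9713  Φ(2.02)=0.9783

Lower: z₀ + z₁ = 0.151 + (-1.645) = -1.494; 1 − a(z₀+z₁) = 1 − (-0.015)(-1.494) = 0.9776; argument = 0.151 + (-1.494)/0.9776 = -1.3772 → -1.38.
α₁ = Φ(-1.38) = 0.0838; rank = round(1000 × 0.0838) = 84; θ*₍84₎ = 8.675.
Upper: z₀ + z₂ = 1.796; 1 − a(z₀+z₂) = 1.0269; argument = 1.8999 → 1.90; α₂ = 0.9713; rank = 971; θ*₍971₎ = 11.589.

(8.675, 11.589)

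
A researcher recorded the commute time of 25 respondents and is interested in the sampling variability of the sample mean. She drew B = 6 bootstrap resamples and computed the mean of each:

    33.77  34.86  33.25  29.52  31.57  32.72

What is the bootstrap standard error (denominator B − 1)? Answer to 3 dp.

SE* = 1.869

Bootstrap SE is the standard deviation of the 6 replicate means.
Mean of replicates: (33.77 + 34.86 + 33.25 + 29.52 + 31.57 + 32.72) / 6 = 195.6900 / 6 = 32.6150
Sum of squared deviations: (+1.1550)² + (+2.2450)² + (+0.6350)² + (−3.0950)² + (−1.0450)² + (+0.1050)² = 17.4594
Variance = 17.4594 / 5 = 3.4919
SE* = √3.4919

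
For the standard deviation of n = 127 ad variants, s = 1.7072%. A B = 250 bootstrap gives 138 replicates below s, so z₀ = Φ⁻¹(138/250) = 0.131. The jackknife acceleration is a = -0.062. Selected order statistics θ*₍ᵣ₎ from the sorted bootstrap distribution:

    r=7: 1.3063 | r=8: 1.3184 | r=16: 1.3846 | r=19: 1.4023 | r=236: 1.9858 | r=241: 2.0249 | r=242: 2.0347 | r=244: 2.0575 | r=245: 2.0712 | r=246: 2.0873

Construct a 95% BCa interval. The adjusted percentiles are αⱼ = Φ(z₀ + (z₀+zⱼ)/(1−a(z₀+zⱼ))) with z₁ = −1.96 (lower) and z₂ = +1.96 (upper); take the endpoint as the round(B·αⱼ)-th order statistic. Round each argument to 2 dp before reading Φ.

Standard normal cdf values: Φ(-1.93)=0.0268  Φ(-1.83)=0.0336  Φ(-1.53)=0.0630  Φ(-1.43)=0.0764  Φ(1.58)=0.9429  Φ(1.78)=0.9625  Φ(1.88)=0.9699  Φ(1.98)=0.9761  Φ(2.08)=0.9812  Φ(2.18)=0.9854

(1.3063, 2.0575)

Lower: z₀ + z₁ = 0.131 + (-1.960) = -1.829; 1 − a(z₀+z₁) = 1 − (-0.062)(-1.829) = 0.8866; argument = 0.131 + (-1.829)/0.8866 = -1.9319 → -1.93.
α₁ = Φ(-1.93) = 0.0268; rank = round(250 × 0.0268) = 7; θ*₍7₎ = 1.3063.
Upper: z₀ + z₂ = 2.091; 1 − a(z₀+z₂) = 1.1296; argument = 1.9820 → 1.98; α₂ = 0.9761; rank = 244; θ*₍244₎ = 2.0575.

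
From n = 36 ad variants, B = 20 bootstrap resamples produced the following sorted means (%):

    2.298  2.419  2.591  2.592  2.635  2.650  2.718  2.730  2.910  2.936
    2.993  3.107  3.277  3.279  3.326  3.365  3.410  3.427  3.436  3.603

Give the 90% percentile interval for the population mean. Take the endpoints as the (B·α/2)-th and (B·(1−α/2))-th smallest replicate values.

α = 0.10; lower rank = 20 × 0.050 = 1; upper rank = 20 × 0.950 = 19.
The 1st smallest replicate is 2.298; the 19th is 3.436.

(2.298, 3.436)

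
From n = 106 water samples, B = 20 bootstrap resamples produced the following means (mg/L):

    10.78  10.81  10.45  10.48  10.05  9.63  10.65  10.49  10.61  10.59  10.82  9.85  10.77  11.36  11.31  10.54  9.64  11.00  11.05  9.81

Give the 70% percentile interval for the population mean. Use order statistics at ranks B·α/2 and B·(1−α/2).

Sorted replicates: 9.63, 9.64, 9.81, 9.85, 10.05, 10.45, 10.48, 10.49, 10.54, 10.59, 10.61, 10.65, 10.77, 10.78, 10.81, 10.82, 11.00, 11.05, 11.31, 11.36
α = 0.30; lower rank = 20 × 0.150 = 3; upper rank = 20 × 0.850 = 17.
The 3rd smallest replicate is 9.81; the 17th is 11.00.

(9.81, 11.00)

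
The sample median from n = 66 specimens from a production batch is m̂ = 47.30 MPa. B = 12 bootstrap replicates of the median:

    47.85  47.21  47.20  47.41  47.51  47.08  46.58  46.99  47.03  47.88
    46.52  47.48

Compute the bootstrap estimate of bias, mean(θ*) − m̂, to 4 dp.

mean(θ*) = (47.85 + 47.21 + 47.20 + 47.41 + 47.51 + 47.08 + 46.58 + 46.99 + 47.03 + 47.88 + 46.52 + 47.48) / 12 = 47.22833
bias = 47.22833 − 47.30

bias = −0.0717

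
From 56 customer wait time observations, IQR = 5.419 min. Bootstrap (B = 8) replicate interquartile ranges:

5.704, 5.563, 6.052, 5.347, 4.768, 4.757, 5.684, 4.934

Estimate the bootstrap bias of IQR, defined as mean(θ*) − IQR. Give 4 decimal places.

mean(θ*) = (5.704 + 5.563 + 6.052 + 5.347 + 4.768 + 4.757 + 5.684 + 4.934) / 8 = 5.35112
bias = 5.35112 − 5.419

bias = −0.0679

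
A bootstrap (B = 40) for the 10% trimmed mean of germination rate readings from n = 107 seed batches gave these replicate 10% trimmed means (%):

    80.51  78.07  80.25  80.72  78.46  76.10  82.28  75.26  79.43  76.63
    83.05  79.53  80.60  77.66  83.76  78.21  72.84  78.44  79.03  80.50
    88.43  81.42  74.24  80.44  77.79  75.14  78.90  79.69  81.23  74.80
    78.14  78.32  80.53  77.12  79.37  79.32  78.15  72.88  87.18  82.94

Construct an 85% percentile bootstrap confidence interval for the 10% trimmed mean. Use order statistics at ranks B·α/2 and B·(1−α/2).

(74.24, 83.05)

Sorted replicates: 72.84, 72.88, 74.24, 74.80, 75.14, 75.26, 76.10, 76.63, 77.12, 77.66, 77.79, 78.07, 78.14, 78.15, 78.21, 78.32, 78.44, 78.46, 78.90, 79.03, 79.32, 79.37, 79.43, 79.53, 79.69, 80.25, 80.44, 80.50, 80.51, 80.53, 80.60, 80.72, 81.23, 81.42, 82.28, 82.94, 83.05, 83.76, 87.18, 88.43
α = 0.15; lower rank = 40 × 0.075 = 3; upper rank = 40 × 0.925 = 37.
The 3rd smallest replicate is 74.24; the 37th is 83.05.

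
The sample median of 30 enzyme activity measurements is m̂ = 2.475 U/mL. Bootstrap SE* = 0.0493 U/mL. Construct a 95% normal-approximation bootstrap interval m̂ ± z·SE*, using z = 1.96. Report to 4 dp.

Margin = 1.96 × 0.0493 = 0.09663
Interval: 2.475 ± 0.09663

(2.3784, 2.5716)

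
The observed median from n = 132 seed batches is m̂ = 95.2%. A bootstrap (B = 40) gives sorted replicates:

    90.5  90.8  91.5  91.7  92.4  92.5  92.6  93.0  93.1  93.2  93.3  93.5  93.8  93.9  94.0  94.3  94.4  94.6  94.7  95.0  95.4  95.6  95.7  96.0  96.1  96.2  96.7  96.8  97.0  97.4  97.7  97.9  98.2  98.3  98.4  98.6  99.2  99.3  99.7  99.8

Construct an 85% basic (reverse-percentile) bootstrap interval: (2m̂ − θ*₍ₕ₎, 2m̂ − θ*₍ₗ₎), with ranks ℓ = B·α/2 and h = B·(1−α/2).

Percentile endpoints at ranks 3 and 37: θ*₍3₎ = 91.5, θ*₍37₎ = 99.2.
Basic interval reflects these around m̂:
  lower = 2 × 95.2 − 99.2 = 91.2
  upper = 2 × 95.2 − 91.5 = 98.9

(91.2, 98.9)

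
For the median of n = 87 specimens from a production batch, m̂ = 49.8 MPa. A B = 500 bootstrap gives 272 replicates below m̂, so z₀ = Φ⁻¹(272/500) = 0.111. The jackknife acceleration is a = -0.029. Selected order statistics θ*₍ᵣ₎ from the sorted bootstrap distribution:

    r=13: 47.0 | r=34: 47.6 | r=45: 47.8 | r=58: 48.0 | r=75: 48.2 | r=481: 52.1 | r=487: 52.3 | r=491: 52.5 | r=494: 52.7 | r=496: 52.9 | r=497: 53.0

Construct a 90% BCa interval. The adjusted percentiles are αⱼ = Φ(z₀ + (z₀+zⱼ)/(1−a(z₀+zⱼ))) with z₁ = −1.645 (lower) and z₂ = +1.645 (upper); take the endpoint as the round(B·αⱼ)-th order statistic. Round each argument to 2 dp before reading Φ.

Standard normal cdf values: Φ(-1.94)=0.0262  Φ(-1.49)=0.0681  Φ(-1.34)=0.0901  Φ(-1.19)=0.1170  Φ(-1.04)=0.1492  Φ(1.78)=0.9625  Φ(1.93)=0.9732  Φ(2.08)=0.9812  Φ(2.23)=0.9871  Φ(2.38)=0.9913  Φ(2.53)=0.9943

(47.6, 52.1)

Lower: z₀ + z₁ = 0.111 + (-1.645) = -1.534; 1 − a(z₀+z₁) = 1 − (-0.029)(-1.534) = 0.9555; argument = 0.111 + (-1.534)/0.9555 = -1.4944 → -1.49.
α₁ = Φ(-1.49) = 0.0681; rank = round(500 × 0.0681) = 34; θ*₍34₎ = 47.6.
Upper: z₀ + z₂ = 1.756; 1 − a(z₀+z₂) = 1.0509; argument = 1.7819 → 1.78; α₂ = 0.9625; rank = 481; θ*₍481₎ = 52.1.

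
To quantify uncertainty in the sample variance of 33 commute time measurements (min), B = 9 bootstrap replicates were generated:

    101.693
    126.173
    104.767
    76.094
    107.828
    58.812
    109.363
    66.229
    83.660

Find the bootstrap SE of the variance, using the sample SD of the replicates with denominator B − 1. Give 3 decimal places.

SE* = 22.528

Bootstrap SE is the standard deviation of the 9 replicate variances.
Mean of replicates: (101.693 + 126.173 + 104.767 + 76.094 + 107.828 + 58.812 + 109.363 + 66.229 + 83.660) / 9 = 834.6190 / 9 = 92.7354
Sum of squared deviations: (+8.9576)² + (+33.4376)² + (+12.0316)² + (−16.6414)² + (+15.0926)² + (−33.9234)² + (+16.6276)² + (−26.5064)² + (−9.0754)² = 4060.0201
Variance = 4060.0201 / 8 = 507.5025
SE* = √507.5025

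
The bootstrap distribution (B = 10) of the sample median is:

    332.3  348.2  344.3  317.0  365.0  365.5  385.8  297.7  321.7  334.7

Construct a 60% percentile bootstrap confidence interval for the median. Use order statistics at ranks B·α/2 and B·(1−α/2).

Sorted replicates: 297.7, 317.0, 321.7, 332.3, 334.7, 344.3, 348.2, 365.0, 365.5, 385.8
α = 0.40; lower rank = 10 × 0.200 = 2; upper rank = 10 × 0.800 = 8.
The 2nd smallest replicate is 317.0; the 8th is 365.0.

(317.0, 365.0)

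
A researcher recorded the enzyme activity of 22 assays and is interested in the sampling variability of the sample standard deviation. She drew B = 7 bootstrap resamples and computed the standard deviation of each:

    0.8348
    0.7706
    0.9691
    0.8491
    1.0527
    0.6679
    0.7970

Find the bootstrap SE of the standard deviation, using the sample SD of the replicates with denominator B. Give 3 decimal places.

SE* = 0.118

Bootstrap SE is the standard deviation of the 7 replicate standard deviations.
Mean of replicates: (0.8348 + 0.7706 + 0.9691 + 0.8491 + 1.0527 + 0.6679 + 0.7970) / 7 = 5.94120 / 7 = 0.84874
Sum of squared deviations: (−0.01394)² + (−0.07814)² + (+0.12036)² + (+0.00036)² + (+0.20396)² + (−0.18084)² + (−0.05174)² = 0.09777
Variance = 0.09777 / 7 = 0.01397
SE* = √0.01397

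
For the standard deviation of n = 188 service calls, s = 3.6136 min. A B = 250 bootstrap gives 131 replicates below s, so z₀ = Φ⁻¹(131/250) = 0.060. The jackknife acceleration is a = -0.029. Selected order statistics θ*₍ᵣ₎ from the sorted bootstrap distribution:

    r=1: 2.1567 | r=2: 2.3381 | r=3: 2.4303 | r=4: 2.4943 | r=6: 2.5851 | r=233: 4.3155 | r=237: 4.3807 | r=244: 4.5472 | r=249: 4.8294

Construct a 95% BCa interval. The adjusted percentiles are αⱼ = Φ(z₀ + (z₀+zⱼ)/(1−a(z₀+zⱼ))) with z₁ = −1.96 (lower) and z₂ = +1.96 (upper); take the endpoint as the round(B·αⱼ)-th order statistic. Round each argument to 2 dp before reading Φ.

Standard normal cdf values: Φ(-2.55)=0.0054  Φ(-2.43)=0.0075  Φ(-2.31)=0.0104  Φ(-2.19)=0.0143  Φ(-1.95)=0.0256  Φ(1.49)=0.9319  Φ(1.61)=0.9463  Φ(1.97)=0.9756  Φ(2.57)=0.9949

(2.5851, 4.5472)

Lower: z₀ + z₁ = 0.060 + (-1.960) = -1.900; 1 − a(z₀+z₁) = 1 − (-0.029)(-1.900) = 0.9449; argument = 0.060 + (-1.900)/0.9449 = -1.9508 → -1.95.
α₁ = Φ(-1.95) = 0.0256; rank = round(250 × 0.0256) = 6; θ*₍6₎ = 2.5851.
Upper: z₀ + z₂ = 2.020; 1 − a(z₀+z₂) = 1.0586; argument = 1.9682 → 1.97; α₂ = 0.9756; rank = 244; θ*₍244₎ = 4.5472.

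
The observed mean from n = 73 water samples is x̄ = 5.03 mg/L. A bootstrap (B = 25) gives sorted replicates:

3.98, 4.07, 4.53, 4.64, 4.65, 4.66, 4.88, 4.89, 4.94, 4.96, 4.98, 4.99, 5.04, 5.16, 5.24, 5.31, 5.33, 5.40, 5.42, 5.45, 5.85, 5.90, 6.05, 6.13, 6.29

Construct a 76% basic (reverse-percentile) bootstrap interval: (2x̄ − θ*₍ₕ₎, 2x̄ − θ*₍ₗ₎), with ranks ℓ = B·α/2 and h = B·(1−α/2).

Percentile endpoints at ranks 3 and 22: θ*₍3₎ = 4.53, θ*₍22₎ = 5.90.
Basic interval reflects these around x̄:
  lower = 2 × 5.03 − 5.90 = 4.16
  upper = 2 × 5.03 − 4.53 = 5.53

(4.16, 5.53)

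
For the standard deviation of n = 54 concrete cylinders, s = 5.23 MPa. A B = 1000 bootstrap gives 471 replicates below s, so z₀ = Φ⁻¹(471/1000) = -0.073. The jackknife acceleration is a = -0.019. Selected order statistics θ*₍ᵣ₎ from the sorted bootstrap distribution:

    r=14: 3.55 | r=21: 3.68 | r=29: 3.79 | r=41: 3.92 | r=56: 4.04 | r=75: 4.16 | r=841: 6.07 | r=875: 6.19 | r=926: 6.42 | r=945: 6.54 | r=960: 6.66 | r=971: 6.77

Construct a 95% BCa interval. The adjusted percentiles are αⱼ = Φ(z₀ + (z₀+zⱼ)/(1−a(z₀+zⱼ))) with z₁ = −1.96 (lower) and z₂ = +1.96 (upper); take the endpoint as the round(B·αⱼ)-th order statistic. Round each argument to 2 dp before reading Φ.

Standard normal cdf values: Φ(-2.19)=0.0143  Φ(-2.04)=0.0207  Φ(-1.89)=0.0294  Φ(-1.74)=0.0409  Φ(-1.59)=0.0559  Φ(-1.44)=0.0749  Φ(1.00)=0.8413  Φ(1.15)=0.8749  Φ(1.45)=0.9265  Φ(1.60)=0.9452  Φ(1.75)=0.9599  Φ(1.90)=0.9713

Lower: z₀ + z₁ = -0.073 + (-1.960) = -2.033; 1 − a(z₀+z₁) = 1 − (-0.019)(-2.033) = 0.9614; argument = -0.073 + (-2.033)/0.9614 = -2.1877 → -2.19.
α₁ = Φ(-2.19) = 0.0143; rank = round(1000 × 0.0143) = 14; θ*₍14₎ = 3.55.
Upper: z₀ + z₂ = 1.887; 1 − a(z₀+z₂) = 1.0359; argument = 1.7487 → 1.75; α₂ = 0.9599; rank = 960; θ*₍960₎ = 6.66.

(3.55, 6.66)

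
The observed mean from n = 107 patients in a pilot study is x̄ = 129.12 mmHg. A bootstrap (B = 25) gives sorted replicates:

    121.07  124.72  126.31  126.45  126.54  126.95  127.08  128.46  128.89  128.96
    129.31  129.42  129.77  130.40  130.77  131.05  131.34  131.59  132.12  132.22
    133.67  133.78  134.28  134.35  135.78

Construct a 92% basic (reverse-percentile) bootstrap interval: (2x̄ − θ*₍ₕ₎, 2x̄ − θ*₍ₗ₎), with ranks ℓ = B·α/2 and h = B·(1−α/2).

Percentile endpoints at ranks 1 and 24: θ*₍1₎ = 121.07, θ*₍24₎ = 134.35.
Basic interval reflects these around x̄:
  lower = 2 × 129.12 − 134.35 = 123.89
  upper = 2 × 129.12 − 121.07 = 137.17

(123.89, 137.17)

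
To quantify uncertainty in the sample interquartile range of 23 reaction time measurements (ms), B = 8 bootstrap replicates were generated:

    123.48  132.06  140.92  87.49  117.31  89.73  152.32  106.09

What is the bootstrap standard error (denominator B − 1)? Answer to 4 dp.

SE* = 23.2982

Bootstrap SE is the standard deviation of the 8 replicate interquartile ranges.
Mean of replicates: (123.48 + 132.06 + 140.92 + 87.49 + 117.31 + 89.73 + 152.32 + 106.09) / 8 = 949.40000 / 8 = 118.67500
Sum of squared deviations: (+4.80500)² + (+13.38500)² + (+22.24500)² + (−31.18500)² + (−1.36500)² + (−28.94500)² + (+33.64500)² + (−12.58500)² = 3799.63500
Variance = 3799.63500 / 7 = 542.80500
SE* = √542.80500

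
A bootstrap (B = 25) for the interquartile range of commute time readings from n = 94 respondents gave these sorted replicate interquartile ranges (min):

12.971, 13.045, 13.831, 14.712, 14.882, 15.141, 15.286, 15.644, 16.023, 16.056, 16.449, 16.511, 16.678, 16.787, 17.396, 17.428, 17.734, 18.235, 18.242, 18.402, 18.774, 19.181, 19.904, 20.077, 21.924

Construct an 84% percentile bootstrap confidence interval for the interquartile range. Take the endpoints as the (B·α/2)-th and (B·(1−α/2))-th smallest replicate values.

(13.045, 19.904)

α = 0.16; lower rank = 25 × 0.080 = 2; upper rank = 25 × 0.920 = 23.
The 2nd smallest replicate is 13.045; the 23rd is 19.904.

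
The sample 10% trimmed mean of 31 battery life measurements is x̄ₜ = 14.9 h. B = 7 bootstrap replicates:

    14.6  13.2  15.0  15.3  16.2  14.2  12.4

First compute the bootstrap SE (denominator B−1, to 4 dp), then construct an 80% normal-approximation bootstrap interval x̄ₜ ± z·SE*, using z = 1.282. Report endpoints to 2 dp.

Mean of replicates = 14.4143; sum of squared deviations = 9.9286; SE* = √(9.9286/6) = 1.2864
Margin = 1.282 × 1.2864 = 1.649
Interval: 14.9 ± 1.649

(13.25, 16.55)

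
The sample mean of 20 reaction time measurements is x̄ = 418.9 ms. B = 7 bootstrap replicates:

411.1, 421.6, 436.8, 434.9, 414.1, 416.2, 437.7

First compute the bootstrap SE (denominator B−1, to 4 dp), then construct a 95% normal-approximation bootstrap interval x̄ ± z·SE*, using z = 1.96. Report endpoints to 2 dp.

(396.29, 441.51)

Mean of replicates = 424.6286; sum of squared deviations = 798.5943; SE* = √(798.5943/6) = 11.5369
Margin = 1.96 × 11.5369 = 22.612
Interval: 418.9 ± 22.612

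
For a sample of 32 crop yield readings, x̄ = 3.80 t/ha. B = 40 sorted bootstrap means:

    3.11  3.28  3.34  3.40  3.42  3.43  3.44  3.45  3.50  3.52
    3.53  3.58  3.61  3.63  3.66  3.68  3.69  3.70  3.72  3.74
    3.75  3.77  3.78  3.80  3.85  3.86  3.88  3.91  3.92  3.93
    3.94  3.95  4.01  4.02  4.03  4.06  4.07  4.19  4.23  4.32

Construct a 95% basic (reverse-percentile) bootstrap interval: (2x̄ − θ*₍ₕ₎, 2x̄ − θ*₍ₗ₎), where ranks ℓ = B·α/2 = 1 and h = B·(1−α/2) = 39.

Percentile endpoints at ranks 1 and 39: θ*₍1₎ = 3.11, θ*₍39₎ = 4.23.
Basic interval reflects these around x̄:
  lower = 2 × 3.80 − 4.23 = 3.37
  upper = 2 × 3.80 − 3.11 = 4.49

(3.37, 4.49)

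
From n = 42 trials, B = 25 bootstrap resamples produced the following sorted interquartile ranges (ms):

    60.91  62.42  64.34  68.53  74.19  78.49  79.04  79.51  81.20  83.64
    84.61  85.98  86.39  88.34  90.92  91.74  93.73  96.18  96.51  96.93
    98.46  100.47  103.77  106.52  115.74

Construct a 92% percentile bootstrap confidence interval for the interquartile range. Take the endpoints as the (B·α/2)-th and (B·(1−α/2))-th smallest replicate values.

(60.91, 106.52)

α = 0.08; lower rank = 25 × 0.040 = 1; upper rank = 25 × 0.960 = 24.
The 1st smallest replicate is 60.91; the 24th is 106.52.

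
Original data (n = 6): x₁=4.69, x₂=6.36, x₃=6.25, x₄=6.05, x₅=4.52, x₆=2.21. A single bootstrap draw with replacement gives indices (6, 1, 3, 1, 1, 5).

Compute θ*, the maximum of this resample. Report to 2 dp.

θ* = 6.25

Resample values: 2.21, 4.69, 6.25, 4.69, 4.69, 4.52.
Maximum = 6.25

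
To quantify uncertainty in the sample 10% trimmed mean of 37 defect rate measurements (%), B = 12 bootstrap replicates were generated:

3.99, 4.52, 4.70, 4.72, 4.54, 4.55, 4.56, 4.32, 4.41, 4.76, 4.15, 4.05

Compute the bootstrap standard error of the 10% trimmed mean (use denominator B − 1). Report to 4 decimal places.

Bootstrap SE is the standard deviation of the 12 replicate 10% trimmed means.
Mean of replicates: (3.99 + 4.52 + 4.70 + 4.72 + 4.54 + 4.55 + 4.56 + 4.32 + 4.41 + 4.76 + 4.15 + 4.05) / 12 = 53.27000 / 12 = 4.43917
Sum of squared deviations: (−0.44917)² + (+0.08083)² + (+0.26083)² + (+0.28083)² + (+0.10083)² + (+0.11083)² + (+0.12083)² + (−0.11917)² + (−0.02917)² + (+0.32083)² + (−0.28917)² + (−0.38917)² = 0.74529
Variance = 0.74529 / 11 = 0.06775
SE* = √0.06775

SE* = 0.2603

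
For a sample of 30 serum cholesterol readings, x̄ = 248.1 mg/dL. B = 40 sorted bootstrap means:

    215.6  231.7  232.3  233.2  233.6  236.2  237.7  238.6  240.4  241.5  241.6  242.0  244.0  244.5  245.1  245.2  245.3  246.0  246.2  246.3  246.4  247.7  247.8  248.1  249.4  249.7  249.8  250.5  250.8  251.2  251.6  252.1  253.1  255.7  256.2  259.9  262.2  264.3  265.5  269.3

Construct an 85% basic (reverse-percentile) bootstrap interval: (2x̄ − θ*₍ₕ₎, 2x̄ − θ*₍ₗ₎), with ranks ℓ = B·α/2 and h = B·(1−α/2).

Percentile endpoints at ranks 3 and 37: θ*₍3₎ = 232.3, θ*₍37₎ = 262.2.
Basic interval reflects these around x̄:
  lower = 2 × 248.1 − 262.2 = 234.0
  upper = 2 × 248.1 − 232.3 = 263.9

(234.0, 263.9)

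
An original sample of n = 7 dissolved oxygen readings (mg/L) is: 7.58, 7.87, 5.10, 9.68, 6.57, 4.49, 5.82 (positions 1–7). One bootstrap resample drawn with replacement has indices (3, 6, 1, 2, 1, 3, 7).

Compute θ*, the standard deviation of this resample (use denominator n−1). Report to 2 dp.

Resample values: 5.10, 4.49, 7.58, 7.87, 7.58, 5.10, 5.82.
Mean = 6.2200; sum of squared deviations = 12.0834
s² = 12.0834 / 6 = 2.0139
s = √2.0139 = 1.42

θ* = 1.42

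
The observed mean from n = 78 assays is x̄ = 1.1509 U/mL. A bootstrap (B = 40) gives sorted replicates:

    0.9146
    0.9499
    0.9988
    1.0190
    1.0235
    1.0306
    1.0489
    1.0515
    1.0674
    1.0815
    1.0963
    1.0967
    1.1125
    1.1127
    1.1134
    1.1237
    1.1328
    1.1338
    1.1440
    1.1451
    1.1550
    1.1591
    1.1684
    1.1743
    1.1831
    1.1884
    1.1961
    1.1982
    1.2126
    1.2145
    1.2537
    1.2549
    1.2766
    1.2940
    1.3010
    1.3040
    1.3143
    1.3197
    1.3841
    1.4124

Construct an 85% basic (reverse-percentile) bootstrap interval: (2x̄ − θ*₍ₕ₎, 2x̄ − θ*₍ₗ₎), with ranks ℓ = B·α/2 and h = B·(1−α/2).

(0.9875, 1.3030)

Percentile endpoints at ranks 3 and 37: θ*₍3₎ = 0.9988, θ*₍37₎ = 1.3143.
Basic interval reflects these around x̄:
  lower = 2 × 1.1509 − 1.3143 = 0.9875
  upper = 2 × 1.1509 − 0.9988 = 1.3030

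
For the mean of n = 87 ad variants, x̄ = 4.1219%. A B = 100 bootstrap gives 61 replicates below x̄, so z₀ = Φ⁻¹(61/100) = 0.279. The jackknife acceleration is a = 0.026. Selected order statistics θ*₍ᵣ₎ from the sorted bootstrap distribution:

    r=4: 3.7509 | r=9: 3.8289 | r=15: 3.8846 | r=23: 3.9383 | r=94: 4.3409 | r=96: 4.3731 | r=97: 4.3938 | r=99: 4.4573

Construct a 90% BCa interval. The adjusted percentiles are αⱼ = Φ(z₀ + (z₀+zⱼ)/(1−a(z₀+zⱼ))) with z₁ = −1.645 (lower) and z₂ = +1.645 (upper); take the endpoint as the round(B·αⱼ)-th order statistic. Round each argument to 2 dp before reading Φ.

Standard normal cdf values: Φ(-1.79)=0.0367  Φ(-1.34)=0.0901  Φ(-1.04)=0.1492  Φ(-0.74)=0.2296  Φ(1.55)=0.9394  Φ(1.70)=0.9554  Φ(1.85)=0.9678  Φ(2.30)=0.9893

Lower: z₀ + z₁ = 0.279 + (-1.645) = -1.366; 1 − a(z₀+z₁) = 1 − (0.026)(-1.366) = 1.0355; argument = 0.279 + (-1.366)/1.0355 = -1.0401 → -1.04.
α₁ = Φ(-1.04) = 0.1492; rank = round(100 × 0.1492) = 15; θ*₍15₎ = 3.8846.
Upper: z₀ + z₂ = 1.924; 1 − a(z₀+z₂) = 0.9500; argument = 2.3043 → 2.30; α₂ = 0.9893; rank = 99; θ*₍99₎ = 4.4573.

(3.8846, 4.4573)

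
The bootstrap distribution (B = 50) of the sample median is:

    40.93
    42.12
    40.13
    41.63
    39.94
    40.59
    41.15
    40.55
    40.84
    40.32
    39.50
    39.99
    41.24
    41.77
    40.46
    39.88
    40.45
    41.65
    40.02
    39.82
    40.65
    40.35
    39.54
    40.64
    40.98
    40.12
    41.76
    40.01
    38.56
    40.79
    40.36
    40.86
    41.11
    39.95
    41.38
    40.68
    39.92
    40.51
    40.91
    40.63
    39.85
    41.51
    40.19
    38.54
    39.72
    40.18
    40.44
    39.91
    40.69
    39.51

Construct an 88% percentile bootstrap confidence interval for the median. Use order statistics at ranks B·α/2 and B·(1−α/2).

Sorted replicates: 38.54, 38.56, 39.50, 39.51, 39.54, 39.72, 39.82, 39.85, 39.88, 39.91, 39.92, 39.94, 39.95, 39.99, 40.01, 40.02, 40.12, 40.13, 40.18, 40.19, 40.32, 40.35, 40.36, 40.44, 40.45, 40.46, 40.51, 40.55, 40.59, 40.63, 40.64, 40.65, 40.68, 40.69, 40.79, 40.84, 40.86, 40.91, 40.93, 40.98, 41.11, 41.15, 41.24, 41.38, 41.51, 41.63, 41.65, 41.76, 41.77, 42.12
α = 0.12; lower rank = 50 × 0.060 = 3; upper rank = 50 × 0.940 = 47.
The 3rd smallest replicate is 39.50; the 47th is 41.65.

(39.50, 41.65)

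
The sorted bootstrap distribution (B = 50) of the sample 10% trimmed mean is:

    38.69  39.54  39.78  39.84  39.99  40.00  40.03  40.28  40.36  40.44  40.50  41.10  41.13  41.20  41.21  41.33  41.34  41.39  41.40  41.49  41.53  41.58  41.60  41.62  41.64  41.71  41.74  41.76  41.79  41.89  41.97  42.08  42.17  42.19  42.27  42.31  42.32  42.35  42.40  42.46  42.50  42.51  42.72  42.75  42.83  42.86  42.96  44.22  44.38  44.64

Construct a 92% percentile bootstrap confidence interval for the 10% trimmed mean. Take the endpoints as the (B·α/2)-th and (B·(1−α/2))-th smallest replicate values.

α = 0.08; lower rank = 50 × 0.040 = 2; upper rank = 50 × 0.960 = 48.
The 2nd smallest replicate is 39.54; the 48th is 44.22.

(39.54, 44.22)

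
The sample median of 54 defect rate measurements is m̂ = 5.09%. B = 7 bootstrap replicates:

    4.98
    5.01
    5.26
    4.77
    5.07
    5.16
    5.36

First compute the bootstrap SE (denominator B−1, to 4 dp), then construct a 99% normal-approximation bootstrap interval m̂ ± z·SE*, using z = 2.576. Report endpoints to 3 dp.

(4.588, 5.592)

Mean of replicates = 5.0871; sum of squared deviations = 0.2279; SE* = √(0.2279/6) = 0.1949
Margin = 2.576 × 0.1949 = 0.5021
Interval: 5.09 ± 0.5021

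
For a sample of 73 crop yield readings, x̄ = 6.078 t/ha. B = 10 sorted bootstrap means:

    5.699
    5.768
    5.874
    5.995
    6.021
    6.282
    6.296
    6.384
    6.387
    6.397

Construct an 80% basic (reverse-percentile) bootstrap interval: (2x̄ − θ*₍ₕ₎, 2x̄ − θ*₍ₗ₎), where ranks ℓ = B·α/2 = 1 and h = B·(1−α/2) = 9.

Percentile endpoints at ranks 1 and 9: θ*₍1₎ = 5.699, θ*₍9₎ = 6.387.
Basic interval reflects these around x̄:
  lower = 2 × 6.078 − 6.387 = 5.769
  upper = 2 × 6.078 − 5.699 = 6.457

(5.769, 6.457)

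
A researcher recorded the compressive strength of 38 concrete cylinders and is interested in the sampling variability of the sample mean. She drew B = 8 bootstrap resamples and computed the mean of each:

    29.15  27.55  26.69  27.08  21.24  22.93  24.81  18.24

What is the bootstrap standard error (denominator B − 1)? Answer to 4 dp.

Bootstrap SE is the standard deviation of the 8 replicate means.
Mean of replicates: (29.15 + 27.55 + 26.69 + 27.08 + 21.24 + 22.93 + 24.81 + 18.24) / 8 = 197.69000 / 8 = 24.71125
Sum of squared deviations: (+4.43875)² + (+2.83875)² + (+1.97875)² + (+2.36875)² + (−3.47125)² + (−1.78125)² + (+0.09875)² + (−6.47125)² = 94.39669
Variance = 94.39669 / 7 = 13.48524
SE* = √13.48524

SE* = 3.6722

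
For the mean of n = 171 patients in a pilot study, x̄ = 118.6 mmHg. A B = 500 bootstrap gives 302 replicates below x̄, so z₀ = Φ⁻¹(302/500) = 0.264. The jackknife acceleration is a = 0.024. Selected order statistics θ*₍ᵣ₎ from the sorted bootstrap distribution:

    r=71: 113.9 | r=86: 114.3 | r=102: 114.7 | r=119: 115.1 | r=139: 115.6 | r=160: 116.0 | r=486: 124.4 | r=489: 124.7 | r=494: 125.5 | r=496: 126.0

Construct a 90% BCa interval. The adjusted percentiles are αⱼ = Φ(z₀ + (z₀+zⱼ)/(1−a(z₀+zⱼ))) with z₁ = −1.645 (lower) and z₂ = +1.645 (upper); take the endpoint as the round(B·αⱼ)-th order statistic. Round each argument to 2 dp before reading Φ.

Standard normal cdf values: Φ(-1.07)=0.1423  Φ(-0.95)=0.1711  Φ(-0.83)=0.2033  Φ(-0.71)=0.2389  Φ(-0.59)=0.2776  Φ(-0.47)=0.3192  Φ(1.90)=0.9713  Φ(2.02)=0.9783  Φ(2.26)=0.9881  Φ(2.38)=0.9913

Lower: z₀ + z₁ = 0.264 + (-1.645) = -1.381; 1 − a(z₀+z₁) = 1 − (0.024)(-1.381) = 1.0331; argument = 0.264 + (-1.381)/1.0331 = -1.0727 → -1.07.
α₁ = Φ(-1.07) = 0.1423; rank = round(500 × 0.1423) = 71; θ*₍71₎ = 113.9.
Upper: z₀ + z₂ = 1.909; 1 − a(z₀+z₂) = 0.9542; argument = 2.2647 → 2.26; α₂ = 0.9881; rank = 494; θ*₍494₎ = 125.5.

(113.9, 125.5)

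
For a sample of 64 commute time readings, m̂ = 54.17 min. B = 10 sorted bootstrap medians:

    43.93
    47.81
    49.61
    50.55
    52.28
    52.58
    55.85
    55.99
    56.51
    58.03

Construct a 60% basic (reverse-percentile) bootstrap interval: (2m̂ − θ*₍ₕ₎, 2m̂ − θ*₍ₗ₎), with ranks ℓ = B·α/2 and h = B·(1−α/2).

(52.35, 60.53)

Percentile endpoints at ranks 2 and 8: θ*₍2₎ = 47.81, θ*₍8₎ = 55.99.
Basic interval reflects these around m̂:
  lower = 2 × 54.17 − 55.99 = 52.35
  upper = 2 × 54.17 − 47.81 = 60.53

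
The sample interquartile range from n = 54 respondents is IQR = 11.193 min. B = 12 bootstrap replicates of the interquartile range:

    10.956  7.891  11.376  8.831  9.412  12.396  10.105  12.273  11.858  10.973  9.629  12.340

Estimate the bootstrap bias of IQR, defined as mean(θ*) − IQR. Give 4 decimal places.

mean(θ*) = (10.956 + 7.891 + 11.376 + 8.831 + 9.412 + 12.396 + 10.105 + 12.273 + 11.858 + 10.973 + 9.629 + 12.340) / 12 = 10.67000
bias = 10.67000 − 11.193

bias = −0.5230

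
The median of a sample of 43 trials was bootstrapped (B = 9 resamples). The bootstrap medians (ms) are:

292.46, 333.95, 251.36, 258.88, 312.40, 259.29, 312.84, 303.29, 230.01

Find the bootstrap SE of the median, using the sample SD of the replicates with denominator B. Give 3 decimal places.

SE* = 32.996

Bootstrap SE is the standard deviation of the 9 replicate medians.
Mean of replicates: (292.46 + 333.95 + 251.36 + 258.88 + 312.40 + 259.29 + 312.84 + 303.29 + 230.01) / 9 = 2554.4800 / 9 = 283.8311
Sum of squared deviations: (+8.6289)² + (+50.1189)² + (−32.4711)² + (−24.9511)² + (+28.5689)² + (−24.5411)² + (+29.0089)² + (+19.4589)² + (−53.8211)² = 9798.6153
Variance = 9798.6153 / 9 = 1088.7350
SE* = √1088.7350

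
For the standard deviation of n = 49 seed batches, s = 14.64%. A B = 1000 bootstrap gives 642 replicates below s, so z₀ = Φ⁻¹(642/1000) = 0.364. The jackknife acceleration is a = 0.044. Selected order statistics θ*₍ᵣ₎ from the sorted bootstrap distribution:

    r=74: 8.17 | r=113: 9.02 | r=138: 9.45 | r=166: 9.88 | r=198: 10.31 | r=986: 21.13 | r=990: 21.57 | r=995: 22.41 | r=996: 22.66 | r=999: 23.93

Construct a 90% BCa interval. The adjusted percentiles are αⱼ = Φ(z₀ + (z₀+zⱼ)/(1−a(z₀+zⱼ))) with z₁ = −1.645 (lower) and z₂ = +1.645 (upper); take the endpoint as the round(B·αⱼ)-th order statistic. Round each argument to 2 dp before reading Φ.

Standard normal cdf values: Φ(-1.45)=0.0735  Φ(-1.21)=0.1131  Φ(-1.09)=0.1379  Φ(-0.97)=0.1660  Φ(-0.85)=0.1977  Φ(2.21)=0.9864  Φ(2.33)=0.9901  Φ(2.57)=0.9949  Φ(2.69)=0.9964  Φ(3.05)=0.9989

(10.31, 22.41)

Lower: z₀ + z₁ = 0.364 + (-1.645) = -1.281; 1 − a(z₀+z₁) = 1 − (0.044)(-1.281) = 1.0564; argument = 0.364 + (-1.281)/1.0564 = -0.8487 → -0.85.
α₁ = Φ(-0.85) = 0.1977; rank = round(1000 × 0.1977) = 198; θ*₍198₎ = 10.31.
Upper: z₀ + z₂ = 2.009; 1 − a(z₀+z₂) = 0.9116; argument = 2.5678 → 2.57; α₂ = 0.9949; rank = 995; θ*₍995₎ = 22.41.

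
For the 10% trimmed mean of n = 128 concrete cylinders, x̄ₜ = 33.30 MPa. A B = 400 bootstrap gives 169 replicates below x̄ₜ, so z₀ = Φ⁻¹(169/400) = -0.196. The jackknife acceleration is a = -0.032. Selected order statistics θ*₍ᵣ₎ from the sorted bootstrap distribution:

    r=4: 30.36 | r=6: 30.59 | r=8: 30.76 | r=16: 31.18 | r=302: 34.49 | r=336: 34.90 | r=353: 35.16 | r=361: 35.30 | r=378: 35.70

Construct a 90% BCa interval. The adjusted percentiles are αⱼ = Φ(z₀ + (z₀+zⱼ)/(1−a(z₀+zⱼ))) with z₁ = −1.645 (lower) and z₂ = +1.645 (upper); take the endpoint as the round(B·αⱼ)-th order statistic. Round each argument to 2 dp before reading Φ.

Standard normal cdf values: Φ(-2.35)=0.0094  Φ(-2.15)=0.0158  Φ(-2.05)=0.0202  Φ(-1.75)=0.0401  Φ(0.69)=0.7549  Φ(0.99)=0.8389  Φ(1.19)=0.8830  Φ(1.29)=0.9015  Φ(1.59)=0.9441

Lower: z₀ + z₁ = -0.196 + (-1.645) = -1.841; 1 − a(z₀+z₁) = 1 − (-0.032)(-1.841) = 0.9411; argument = -0.196 + (-1.841)/0.9411 = -2.1522 → -2.15.
α₁ = Φ(-2.15) = 0.0158; rank = round(400 × 0.0158) = 6; θ*₍6₎ = 30.59.
Upper: z₀ + z₂ = 1.449; 1 − a(z₀+z₂) = 1.0464; argument = 1.1888 → 1.19; α₂ = 0.8830; rank = 353; θ*₍353₎ = 35.16.

(30.59, 35.16)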